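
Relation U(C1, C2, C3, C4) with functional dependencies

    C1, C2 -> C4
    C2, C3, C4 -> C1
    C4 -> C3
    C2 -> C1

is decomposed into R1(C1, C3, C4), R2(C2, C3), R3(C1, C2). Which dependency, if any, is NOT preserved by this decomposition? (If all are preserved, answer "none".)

Check C1, C2 → C4: no single fragment contains all of {C1, C2, C4}, and the restricted closure of {C1, C2} across the fragments never reaches {C4}.
C2, C3, C4 → C1 is preserved.
C4 → C3 is preserved.
C2 → C1 is preserved.

C1, C2 -> C4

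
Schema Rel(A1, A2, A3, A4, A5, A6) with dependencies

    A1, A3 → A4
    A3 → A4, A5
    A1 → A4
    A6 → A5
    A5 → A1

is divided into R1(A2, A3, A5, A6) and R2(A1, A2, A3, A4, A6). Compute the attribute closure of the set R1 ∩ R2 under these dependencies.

R1 ∩ R2 = {A2, A3, A6}.
A3 → A4, A5 applies, adding A4, A5
A5 → A1 applies, adding A1
Closure: {A1, A2, A3, A4, A5, A6}.

A1, A2, A3, A4, A5, A6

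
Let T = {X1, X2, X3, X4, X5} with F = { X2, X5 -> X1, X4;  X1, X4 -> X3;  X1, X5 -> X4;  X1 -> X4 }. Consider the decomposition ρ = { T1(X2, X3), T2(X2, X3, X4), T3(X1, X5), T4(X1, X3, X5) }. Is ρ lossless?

Chase test. Columns are X1, X2, X3, X4, X5; row i has aⱼ where attribute j ∈ Ti, else bᵢⱼ.
Initial tableau (one row per fragment):
  row 1: b11 a2 a3 b14 b15
  row 2: b21 a2 a3 a4 b25
  row 3: a1 b32 b33 b34 a5
  row 4: a1 b42 a3 b44 a5
Rows 3 and 4 agree on X1, X5; apply X1, X5→X4 and equate their X4 entries.
Rows 3 and 4 agree on X1, X4; apply X1, X4→X3 and equate their X3 entries.
No row becomes fully distinguished — the join is lossy.

No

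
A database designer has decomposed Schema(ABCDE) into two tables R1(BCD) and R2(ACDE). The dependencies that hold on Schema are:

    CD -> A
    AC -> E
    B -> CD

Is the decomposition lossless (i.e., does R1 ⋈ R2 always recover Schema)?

Yes

Common attributes: R1 ∩ R2 = {CD}.
Closure of {CD}: CD → A applies, adding A; AC → E applies, adding E. So (CD)⁺ = {ACDE}.
This closure contains every attribute of R2, so R1 ∩ R2 → R2. The join is lossless.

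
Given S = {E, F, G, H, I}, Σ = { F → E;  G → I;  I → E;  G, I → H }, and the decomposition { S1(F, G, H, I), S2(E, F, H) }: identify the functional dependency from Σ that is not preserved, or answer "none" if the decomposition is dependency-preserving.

Check I → E: no single fragment contains all of {E, I}, and the restricted closure of {I} across the fragments never reaches {E}.
F → E is preserved.
G → I is preserved.
G, I → H is preserved.

I → E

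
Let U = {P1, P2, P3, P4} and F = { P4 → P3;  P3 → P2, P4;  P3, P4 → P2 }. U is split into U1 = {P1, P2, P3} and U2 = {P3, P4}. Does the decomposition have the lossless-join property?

Common attributes: U1 ∩ U2 = {P3}.
Closure of {P3}: P3 → P2, P4 applies, adding P2, P4. So (P3)⁺ = {P2, P3, P4}.
This closure contains every attribute of U2, so U1 ∩ U2 → U2. The join is lossless.

Yes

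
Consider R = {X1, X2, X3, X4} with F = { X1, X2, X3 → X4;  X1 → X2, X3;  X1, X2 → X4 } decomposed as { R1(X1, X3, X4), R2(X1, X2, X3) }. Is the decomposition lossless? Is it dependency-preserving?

Lossless test: (X1, X3)⁺ = {X1, X2, X3, X4}, which contains all of one fragment — lossless.
Dependency preservation: X1, X2, X3 → X4; X1, X2 → X4 are not contained in any single fragment, but the restricted closure of each left-hand side across the fragments still reaches the right-hand side; the remaining FDs each lie inside some fragment. All dependencies are preserved.

lossless and dependency-preserving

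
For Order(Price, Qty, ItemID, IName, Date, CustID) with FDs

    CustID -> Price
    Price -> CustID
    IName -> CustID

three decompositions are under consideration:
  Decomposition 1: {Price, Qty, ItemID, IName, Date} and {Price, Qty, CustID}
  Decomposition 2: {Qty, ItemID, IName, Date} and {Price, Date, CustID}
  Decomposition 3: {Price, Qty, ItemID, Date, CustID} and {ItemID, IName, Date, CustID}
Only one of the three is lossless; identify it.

Decomposition 1

Decomposition 1: common = {Price, Qty}, closure = {Price, Qty, CustID} → lossless.
Decomposition 2: common = {Date}, closure = {Date} → lossy.
Decomposition 3: common = {ItemID, Date, CustID}, closure = {Price, ItemID, Date, CustID} → lossy.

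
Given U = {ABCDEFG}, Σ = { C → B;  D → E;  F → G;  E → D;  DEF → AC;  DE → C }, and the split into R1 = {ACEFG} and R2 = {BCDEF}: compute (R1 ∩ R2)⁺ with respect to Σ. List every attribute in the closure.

R1 ∩ R2 = {CEF}.
C → B applies, adding B
F → G applies, adding G
E → D applies, adding D
DEF → AC applies, adding A
Closure: {ABCDEFG}.

ABCDEFG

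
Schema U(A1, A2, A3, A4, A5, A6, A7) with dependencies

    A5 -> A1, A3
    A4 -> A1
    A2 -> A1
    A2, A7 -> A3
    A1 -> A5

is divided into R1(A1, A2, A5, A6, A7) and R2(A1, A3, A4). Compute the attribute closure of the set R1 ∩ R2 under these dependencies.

R1 ∩ R2 = {A1}.
A1 → A5 applies, adding A5
A5 → A1, A3 applies, adding A3
Closure: {A1, A3, A5}.

A1, A3, A5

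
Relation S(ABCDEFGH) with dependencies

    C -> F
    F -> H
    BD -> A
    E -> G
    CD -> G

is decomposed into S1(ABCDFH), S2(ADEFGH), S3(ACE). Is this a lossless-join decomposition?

No

Chase test. Columns are ABCDEFGH; row i has aⱼ where attribute j ∈ Si, else bᵢⱼ.
Initial tableau (one row per fragment):
  row 1: a1 a2 a3 a4 b15 a6 b17 a8
  row 2: a1 b22 b23 a4 a5 a6 a7 a8
  row 3: a1 b32 a3 b34 a5 b36 b37 b38
Rows 1 and 3 agree on C; apply C→F and equate their F entries.
Rows 1 and 3 agree on F; apply F→H and equate their H entries.
Rows 2 and 3 agree on E; apply E→G and equate their G entries.
No row becomes fully distinguished — the join is lossy.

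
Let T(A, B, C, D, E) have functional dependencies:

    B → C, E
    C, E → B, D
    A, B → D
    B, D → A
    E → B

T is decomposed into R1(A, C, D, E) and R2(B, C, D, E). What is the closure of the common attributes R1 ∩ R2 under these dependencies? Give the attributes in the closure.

A, B, C, D, E

R1 ∩ R2 = {C, D, E}.
C, E → B, D applies, adding B
B, D → A applies, adding A
Closure: {A, B, C, D, E}.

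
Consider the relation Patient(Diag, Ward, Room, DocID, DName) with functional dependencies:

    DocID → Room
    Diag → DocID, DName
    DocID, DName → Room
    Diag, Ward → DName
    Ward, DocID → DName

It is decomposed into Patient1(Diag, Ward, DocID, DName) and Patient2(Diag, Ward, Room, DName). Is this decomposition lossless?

Common attributes: Patient1 ∩ Patient2 = {Diag, Ward, DName}.
Closure of {Diag, Ward, DName}: Diag → DocID, DName applies, adding DocID; DocID, DName → Room applies, adding Room. So (Diag, Ward, DName)⁺ = {Diag, Ward, Room, DocID, DName}.
This closure contains every attribute of Patient1, so Patient1 ∩ Patient2 → Patient1. The join is lossless.

Yes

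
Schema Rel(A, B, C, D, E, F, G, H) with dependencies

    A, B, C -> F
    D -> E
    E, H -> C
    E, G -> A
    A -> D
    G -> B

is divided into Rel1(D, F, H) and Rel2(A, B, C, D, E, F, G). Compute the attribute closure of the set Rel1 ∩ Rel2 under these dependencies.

Rel1 ∩ Rel2 = {D, F}.
D → E applies, adding E
Closure: {D, E, F}.

D, E, F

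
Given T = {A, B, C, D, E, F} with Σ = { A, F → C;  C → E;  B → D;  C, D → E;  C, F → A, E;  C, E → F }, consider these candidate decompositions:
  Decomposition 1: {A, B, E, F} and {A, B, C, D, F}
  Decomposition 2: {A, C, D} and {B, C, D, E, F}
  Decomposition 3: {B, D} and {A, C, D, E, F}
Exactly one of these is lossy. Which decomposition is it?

Decomposition 3

Decomposition 1: common = {A, B, F}, closure = {A, B, C, D, E, F} → lossless.
Decomposition 2: common = {C, D}, closure = {A, C, D, E, F} → lossless.
Decomposition 3: common = {D}, closure = {D} → lossy.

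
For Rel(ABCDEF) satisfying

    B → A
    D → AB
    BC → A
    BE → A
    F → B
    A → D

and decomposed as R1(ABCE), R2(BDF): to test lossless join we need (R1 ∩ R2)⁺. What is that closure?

R1 ∩ R2 = {B}.
B → A applies, adding A
A → D applies, adding D
Closure: {ABD}.

ABD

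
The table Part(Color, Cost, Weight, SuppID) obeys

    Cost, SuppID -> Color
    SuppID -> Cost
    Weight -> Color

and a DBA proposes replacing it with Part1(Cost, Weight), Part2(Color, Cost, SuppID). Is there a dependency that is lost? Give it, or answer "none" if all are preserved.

Check Weight → Color: no single fragment contains all of {Color, Weight}, and the restricted closure of {Weight} across the fragments never reaches {Color}.
Cost, SuppID → Color is preserved.
SuppID → Cost is preserved.

Weight -> Color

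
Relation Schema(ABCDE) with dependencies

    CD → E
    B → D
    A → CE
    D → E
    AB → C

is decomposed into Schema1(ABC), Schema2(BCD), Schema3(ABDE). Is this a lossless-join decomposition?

Yes

Chase test. Columns are ABCDE; row i has aⱼ where attribute j ∈ Schemai, else bᵢⱼ.
Initial tableau (one row per fragment):
  row 1: a1 a2 a3 b14 b15
  row 2: b21 a2 a3 a4 b25
  row 3: a1 a2 b33 a4 a5
Rows 1 and 2 agree on B; apply B→D and equate their D entries.
Rows 1 and 3 agree on A; apply A→CE and equate their CE entries.
Rows 1 and 2 agree on D; apply D→E and equate their E entries.
Row 1 is now all distinguished symbols — the join is lossless.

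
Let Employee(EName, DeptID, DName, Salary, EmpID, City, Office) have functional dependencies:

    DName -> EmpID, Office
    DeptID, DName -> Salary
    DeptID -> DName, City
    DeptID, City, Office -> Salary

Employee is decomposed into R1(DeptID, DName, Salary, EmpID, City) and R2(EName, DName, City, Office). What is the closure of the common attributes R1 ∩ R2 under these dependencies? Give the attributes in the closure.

R1 ∩ R2 = {DName, City}.
DName → EmpID, Office applies, adding EmpID, Office
Closure: {DName, EmpID, City, Office}.

DName, EmpID, City, Office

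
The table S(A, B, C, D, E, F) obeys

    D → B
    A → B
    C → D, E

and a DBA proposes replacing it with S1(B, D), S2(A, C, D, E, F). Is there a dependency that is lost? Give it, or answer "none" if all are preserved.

A → B

Check A → B: no single fragment contains all of {A, B}, and the restricted closure of {A} across the fragments never reaches {B}.
D → B is preserved.
C → D, E is preserved.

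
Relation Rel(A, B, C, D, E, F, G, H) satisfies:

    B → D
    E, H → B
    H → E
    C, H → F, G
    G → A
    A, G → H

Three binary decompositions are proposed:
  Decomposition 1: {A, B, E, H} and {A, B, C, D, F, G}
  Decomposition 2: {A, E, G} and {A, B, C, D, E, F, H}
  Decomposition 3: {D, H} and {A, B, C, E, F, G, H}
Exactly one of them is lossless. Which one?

Decomposition 1: common = {A, B}, closure = {A, B, D} → lossy.
Decomposition 2: common = {A, E}, closure = {A, E} → lossy.
Decomposition 3: common = {H}, closure = {B, D, E, H} → lossless.

Decomposition 3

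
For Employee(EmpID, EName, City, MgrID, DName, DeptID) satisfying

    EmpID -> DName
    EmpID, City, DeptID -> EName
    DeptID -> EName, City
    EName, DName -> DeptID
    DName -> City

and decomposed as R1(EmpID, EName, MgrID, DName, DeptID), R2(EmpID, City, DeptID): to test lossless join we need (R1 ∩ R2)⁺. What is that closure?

R1 ∩ R2 = {EmpID, DeptID}.
EmpID → DName applies, adding DName
DeptID → EName, City applies, adding EName, City
Closure: {EmpID, EName, City, DName, DeptID}.

EmpID, EName, City, DName, DeptID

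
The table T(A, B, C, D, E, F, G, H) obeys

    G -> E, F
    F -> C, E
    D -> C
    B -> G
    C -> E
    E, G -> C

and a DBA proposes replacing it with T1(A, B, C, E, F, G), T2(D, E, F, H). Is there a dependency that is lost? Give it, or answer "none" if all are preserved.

Check D → C: no single fragment contains all of {C, D}, and the restricted closure of {D} across the fragments never reaches {C}.
G → E, F is preserved.
F → C, E is preserved.
B → G is preserved.
C → E is preserved.
E, G → C is preserved.

D -> C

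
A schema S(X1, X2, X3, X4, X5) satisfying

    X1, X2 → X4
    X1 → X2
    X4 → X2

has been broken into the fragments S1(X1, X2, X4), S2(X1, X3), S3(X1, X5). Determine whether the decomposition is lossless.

No

Chase test. Columns are X1, X2, X3, X4, X5; row i has aⱼ where attribute j ∈ Si, else bᵢⱼ.
Initial tableau (one row per fragment):
  row 1: a1 a2 b13 a4 b15
  row 2: a1 b22 a3 b24 b25
  row 3: a1 b32 b33 b34 a5
Rows 1 and 2 agree on X1; apply X1→X2 and equate their X2 entries.
Rows 1 and 3 agree on X1; apply X1→X2 and equate their X2 entries.
Rows 1 and 2 agree on X1, X2; apply X1, X2→X4 and equate their X4 entries.
Rows 1 and 3 agree on X1, X2; apply X1, X2→X4 and equate their X4 entries.
No row becomes fully distinguished — the join is lossy.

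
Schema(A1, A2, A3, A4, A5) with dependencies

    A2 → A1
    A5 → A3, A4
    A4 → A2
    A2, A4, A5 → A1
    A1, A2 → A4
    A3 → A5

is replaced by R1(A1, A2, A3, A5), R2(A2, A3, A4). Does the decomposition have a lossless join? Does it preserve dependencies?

lossless and dependency-preserving

Lossless test: (A2, A3)⁺ = {A1, A2, A3, A4, A5}, which contains all of one fragment — lossless.
Dependency preservation: A5 → A3, A4; A2, A4, A5 → A1; A1, A2 → A4 are not contained in any single fragment, but the restricted closure of each left-hand side across the fragments still reaches the right-hand side; the remaining FDs each lie inside some fragment. All dependencies are preserved.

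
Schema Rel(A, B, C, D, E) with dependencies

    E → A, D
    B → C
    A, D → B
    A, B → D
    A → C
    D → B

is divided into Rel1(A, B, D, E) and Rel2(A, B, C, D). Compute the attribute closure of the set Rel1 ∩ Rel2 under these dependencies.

A, B, C, D

Rel1 ∩ Rel2 = {A, B, D}.
B → C applies, adding C
Closure: {A, B, C, D}.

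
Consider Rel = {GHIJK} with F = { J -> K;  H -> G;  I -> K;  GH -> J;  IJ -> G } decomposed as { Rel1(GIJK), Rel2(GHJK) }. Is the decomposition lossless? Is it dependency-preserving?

lossy but dependency-preserving

Lossless test: (GJK)⁺ = {GJK}, which is a superkey of neither fragment — lossy.
Dependency preservation: every FD's attributes lie within a single fragment, so each can be enforced locally — preserved.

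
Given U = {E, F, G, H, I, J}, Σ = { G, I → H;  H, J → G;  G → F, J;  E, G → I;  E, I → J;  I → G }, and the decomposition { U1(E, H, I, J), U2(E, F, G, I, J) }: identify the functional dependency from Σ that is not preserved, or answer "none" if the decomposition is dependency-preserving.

Check H, J → G: no single fragment contains all of {G, H, J}, and the restricted closure of {H, J} across the fragments never reaches {G}.
G, I → H is preserved.
G → F, J is preserved.
E, G → I is preserved.
E, I → J is preserved.
I → G is preserved.

H, J → G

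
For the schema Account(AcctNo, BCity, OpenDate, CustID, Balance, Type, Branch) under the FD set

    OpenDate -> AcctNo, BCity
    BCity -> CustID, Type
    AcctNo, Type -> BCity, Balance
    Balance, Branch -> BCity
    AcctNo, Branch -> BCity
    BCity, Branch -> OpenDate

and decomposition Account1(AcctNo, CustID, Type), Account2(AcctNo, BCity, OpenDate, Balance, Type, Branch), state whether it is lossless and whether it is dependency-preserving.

Lossless test: (AcctNo, Type)⁺ = {AcctNo, BCity, CustID, Balance, Type}, which contains all of one fragment — lossless.
Dependency preservation: the restricted closure of {BCity} across the fragments never reaches {CustID, Type}, so BCity → CustID, Type cannot be enforced without a join — not preserved.

lossless but not dependency-preserving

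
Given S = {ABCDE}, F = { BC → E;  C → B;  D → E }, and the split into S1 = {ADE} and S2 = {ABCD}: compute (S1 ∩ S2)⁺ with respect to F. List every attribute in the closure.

ADE

S1 ∩ S2 = {AD}.
D → E applies, adding E
Closure: {ADE}.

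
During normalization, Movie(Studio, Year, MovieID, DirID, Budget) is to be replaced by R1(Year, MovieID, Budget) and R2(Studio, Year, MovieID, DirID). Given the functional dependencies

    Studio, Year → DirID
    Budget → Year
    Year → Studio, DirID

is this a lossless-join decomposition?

Common attributes: R1 ∩ R2 = {Year, MovieID}.
Closure of {Year, MovieID}: Year → Studio, DirID applies, adding Studio, DirID. So (Year, MovieID)⁺ = {Studio, Year, MovieID, DirID}.
This closure contains every attribute of R2, so R1 ∩ R2 → R2. The join is lossless.

Yes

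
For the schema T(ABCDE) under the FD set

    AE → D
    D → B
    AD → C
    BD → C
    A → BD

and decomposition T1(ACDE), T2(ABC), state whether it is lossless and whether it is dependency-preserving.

Lossless test: (AC)⁺ = {ABCD}, which contains all of one fragment — lossless.
Dependency preservation: the restricted closure of {D} across the fragments never reaches {B}, so D → B cannot be enforced without a join — not preserved.

lossless but not dependency-preserving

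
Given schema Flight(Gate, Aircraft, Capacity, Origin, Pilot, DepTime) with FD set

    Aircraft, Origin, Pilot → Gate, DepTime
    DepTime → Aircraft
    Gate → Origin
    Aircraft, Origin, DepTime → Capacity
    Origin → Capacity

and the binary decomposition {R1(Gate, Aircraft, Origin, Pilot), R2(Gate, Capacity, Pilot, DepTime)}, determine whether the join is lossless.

Common attributes: R1 ∩ R2 = {Gate, Pilot}.
Closure of {Gate, Pilot}: Gate → Origin applies, adding Origin; Origin → Capacity applies, adding Capacity. So (Gate, Pilot)⁺ = {Gate, Capacity, Origin, Pilot}.
The closure contains neither all of R1 = {Gate, Aircraft, Origin, Pilot} nor all of R2 = {Gate, Capacity, Pilot, DepTime}, so the common attributes are not a superkey of either fragment. The join is lossy.

No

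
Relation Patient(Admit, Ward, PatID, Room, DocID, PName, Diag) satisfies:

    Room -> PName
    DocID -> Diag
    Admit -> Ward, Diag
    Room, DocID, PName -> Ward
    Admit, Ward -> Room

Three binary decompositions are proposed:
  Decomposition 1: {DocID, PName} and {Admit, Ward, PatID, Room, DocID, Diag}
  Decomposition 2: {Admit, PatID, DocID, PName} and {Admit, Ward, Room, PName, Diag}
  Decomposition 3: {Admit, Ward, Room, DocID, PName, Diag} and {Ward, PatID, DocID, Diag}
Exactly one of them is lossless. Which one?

Decomposition 2

Decomposition 1: common = {DocID}, closure = {DocID, Diag} → lossy.
Decomposition 2: common = {Admit, PName}, closure = {Admit, Ward, Room, PName, Diag} → lossless.
Decomposition 3: common = {Ward, DocID, Diag}, closure = {Ward, DocID, Diag} → lossy.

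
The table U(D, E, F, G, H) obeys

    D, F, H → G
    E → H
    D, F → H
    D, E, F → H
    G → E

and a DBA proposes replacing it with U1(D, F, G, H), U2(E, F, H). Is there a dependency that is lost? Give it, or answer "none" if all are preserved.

G → E

Check G → E: no single fragment contains all of {E, G}, and the restricted closure of {G} across the fragments never reaches {E}.
D, F, H → G is preserved.
E → H is preserved.
D, F → H is preserved.
D, E, F → H is preserved.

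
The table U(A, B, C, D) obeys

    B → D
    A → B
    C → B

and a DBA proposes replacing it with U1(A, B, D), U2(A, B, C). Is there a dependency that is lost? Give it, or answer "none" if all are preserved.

none

B → D lies within U1.
A → B lies within U1.
C → B lies within U2.
Every dependency is enforceable on the fragments, so the decomposition is dependency-preserving.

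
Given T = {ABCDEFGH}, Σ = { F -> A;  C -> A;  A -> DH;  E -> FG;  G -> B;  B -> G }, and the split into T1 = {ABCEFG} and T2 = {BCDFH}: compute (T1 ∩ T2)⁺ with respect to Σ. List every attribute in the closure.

T1 ∩ T2 = {BCF}.
F → A applies, adding A
A → DH applies, adding DH
B → G applies, adding G
Closure: {ABCDFGH}.

ABCDFGH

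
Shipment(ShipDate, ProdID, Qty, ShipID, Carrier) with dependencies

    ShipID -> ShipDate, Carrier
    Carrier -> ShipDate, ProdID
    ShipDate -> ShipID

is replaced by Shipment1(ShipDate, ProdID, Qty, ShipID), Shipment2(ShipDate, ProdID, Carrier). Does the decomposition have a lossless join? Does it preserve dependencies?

Lossless test: (ShipDate, ProdID)⁺ = {ShipDate, ProdID, ShipID, Carrier}, which contains all of one fragment — lossless.
Dependency preservation: ShipID → ShipDate, Carrier is not contained in any single fragment, but the restricted closure of its left-hand side across the fragments still reaches the right-hand side; the remaining FDs each lie inside some fragment. All dependencies are preserved.

lossless and dependency-preserving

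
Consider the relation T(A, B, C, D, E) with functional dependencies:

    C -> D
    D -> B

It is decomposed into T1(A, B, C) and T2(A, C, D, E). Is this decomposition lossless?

Yes

Common attributes: T1 ∩ T2 = {A, C}.
Closure of {A, C}: C → D applies, adding D; D → B applies, adding B. So (A, C)⁺ = {A, B, C, D}.
This closure contains every attribute of T1, so T1 ∩ T2 → T1. The join is lossless.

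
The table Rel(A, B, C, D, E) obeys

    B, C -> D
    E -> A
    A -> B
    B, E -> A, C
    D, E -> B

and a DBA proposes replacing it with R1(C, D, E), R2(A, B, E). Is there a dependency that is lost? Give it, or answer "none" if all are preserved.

Check B, C → D: no single fragment contains all of {B, C, D}, and the restricted closure of {B, C} across the fragments never reaches {D}.
E → A is preserved.
A → B is preserved.
B, E → A, C is preserved.
D, E → B is preserved.

B, C -> D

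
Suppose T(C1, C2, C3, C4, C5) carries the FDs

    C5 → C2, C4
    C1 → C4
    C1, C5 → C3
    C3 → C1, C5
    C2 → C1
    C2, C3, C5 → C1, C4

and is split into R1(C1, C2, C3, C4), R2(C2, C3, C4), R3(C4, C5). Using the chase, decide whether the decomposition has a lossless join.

Chase test. Columns are C1, C2, C3, C4, C5; row i has aⱼ where attribute j ∈ Ri, else bᵢⱼ.
Initial tableau (one row per fragment):
  row 1: a1 a2 a3 a4 b15
  row 2: b21 a2 a3 a4 b25
  row 3: b31 b32 b33 a4 a5
Rows 1 and 2 agree on C3; apply C3→C1, C5 and equate their C1, C5 entries.
No row becomes fully distinguished — the join is lossy.

No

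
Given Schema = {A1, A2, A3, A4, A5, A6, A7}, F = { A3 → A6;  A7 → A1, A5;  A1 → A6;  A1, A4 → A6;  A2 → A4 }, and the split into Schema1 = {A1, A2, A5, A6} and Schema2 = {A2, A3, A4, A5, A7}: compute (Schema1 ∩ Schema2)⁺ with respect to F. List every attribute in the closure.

A2, A4, A5

Schema1 ∩ Schema2 = {A2, A5}.
A2 → A4 applies, adding A4
Closure: {A2, A4, A5}.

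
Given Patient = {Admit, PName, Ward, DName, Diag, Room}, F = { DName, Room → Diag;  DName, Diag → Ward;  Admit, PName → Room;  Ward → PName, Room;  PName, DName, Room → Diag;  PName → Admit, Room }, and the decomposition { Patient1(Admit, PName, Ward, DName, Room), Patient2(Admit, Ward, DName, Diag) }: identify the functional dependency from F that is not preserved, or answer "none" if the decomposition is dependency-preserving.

none

DName, Room → Diag: restricted closure across fragments reaches Diag.
DName, Diag → Ward lies within Patient2.
Admit, PName → Room lies within Patient1.
Ward → PName, Room lies within Patient1.
PName, DName, Room → Diag: restricted closure across fragments reaches Diag.
PName → Admit, Room lies within Patient1.
Every dependency is enforceable on the fragments, so the decomposition is dependency-preserving.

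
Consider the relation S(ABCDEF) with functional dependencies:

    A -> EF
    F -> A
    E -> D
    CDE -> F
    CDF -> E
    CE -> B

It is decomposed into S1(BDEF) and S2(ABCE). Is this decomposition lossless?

Common attributes: S1 ∩ S2 = {BE}.
Closure of {BE}: E → D applies, adding D. So (BE)⁺ = {BDE}.
The closure contains neither all of S1 = {BDEF} nor all of S2 = {ABCE}, so the common attributes are not a superkey of either fragment. The join is lossy.

No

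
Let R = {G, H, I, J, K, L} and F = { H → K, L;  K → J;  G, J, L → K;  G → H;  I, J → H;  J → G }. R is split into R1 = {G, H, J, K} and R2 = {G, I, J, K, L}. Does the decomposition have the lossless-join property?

Common attributes: R1 ∩ R2 = {G, J, K}.
Closure of {G, J, K}: G → H applies, adding H; H → K, L applies, adding L. So (G, J, K)⁺ = {G, H, J, K, L}.
This closure contains every attribute of R1, so R1 ∩ R2 → R1. The join is lossless.

Yes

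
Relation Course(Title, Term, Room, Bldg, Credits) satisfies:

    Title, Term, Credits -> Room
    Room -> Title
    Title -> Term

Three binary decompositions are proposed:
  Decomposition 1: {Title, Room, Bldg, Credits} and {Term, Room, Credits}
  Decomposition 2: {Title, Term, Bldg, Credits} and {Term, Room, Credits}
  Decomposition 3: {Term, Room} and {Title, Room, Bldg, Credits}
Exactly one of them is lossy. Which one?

Decomposition 1: common = {Room, Credits}, closure = {Title, Term, Room, Credits} → lossless.
Decomposition 2: common = {Term, Credits}, closure = {Term, Credits} → lossy.
Decomposition 3: common = {Room}, closure = {Title, Term, Room} → lossless.

Decomposition 2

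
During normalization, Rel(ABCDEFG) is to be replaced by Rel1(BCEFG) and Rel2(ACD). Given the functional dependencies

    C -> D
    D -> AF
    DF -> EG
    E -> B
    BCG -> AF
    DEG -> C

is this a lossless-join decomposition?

Common attributes: Rel1 ∩ Rel2 = {C}.
Closure of {C}: C → D applies, adding D; D → AF applies, adding AF; DF → EG applies, adding EG; E → B applies, adding B. So (C)⁺ = {ABCDEFG}.
This closure contains every attribute of Rel1, so Rel1 ∩ Rel2 → Rel1. The join is lossless.

Yes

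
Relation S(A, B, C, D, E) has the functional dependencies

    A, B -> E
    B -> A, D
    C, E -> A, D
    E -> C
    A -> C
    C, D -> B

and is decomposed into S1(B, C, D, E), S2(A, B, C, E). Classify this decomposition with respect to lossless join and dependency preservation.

lossless and dependency-preserving

Lossless test: (B, C, E)⁺ = {A, B, C, D, E}, which contains all of one fragment — lossless.
Dependency preservation: B → A, D; C, E → A, D are not contained in any single fragment, but the restricted closure of each left-hand side across the fragments still reaches the right-hand side; the remaining FDs each lie inside some fragment. All dependencies are preserved.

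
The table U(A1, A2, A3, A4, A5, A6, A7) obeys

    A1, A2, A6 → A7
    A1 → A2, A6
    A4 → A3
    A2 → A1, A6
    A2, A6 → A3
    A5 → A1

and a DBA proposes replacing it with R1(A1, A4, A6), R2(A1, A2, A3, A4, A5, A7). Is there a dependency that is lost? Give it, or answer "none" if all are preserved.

A1, A2, A6 → A7: restricted closure across fragments reaches A7.
A1 → A2, A6: restricted closure across fragments reaches A2, A6.
A4 → A3 lies within R2.
A2 → A1, A6: restricted closure across fragments reaches A1, A6.
A2, A6 → A3: restricted closure across fragments reaches A3.
A5 → A1 lies within R2.
Every dependency is enforceable on the fragments, so the decomposition is dependency-preserving.

none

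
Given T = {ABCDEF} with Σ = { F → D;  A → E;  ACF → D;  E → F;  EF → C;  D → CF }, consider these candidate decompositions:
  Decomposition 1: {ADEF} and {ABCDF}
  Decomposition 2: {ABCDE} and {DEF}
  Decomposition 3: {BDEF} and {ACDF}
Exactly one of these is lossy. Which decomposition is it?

Decomposition 1: common = {ADF}, closure = {ACDEF} → lossless.
Decomposition 2: common = {DE}, closure = {CDEF} → lossless.
Decomposition 3: common = {DF}, closure = {CDF} → lossy.

Decomposition 3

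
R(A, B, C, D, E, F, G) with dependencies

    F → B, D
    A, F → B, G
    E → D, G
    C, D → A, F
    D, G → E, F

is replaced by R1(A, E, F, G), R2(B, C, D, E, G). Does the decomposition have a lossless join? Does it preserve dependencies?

Lossless test: (E, G)⁺ = {B, D, E, F, G}, which is a superkey of neither fragment — lossy.
Dependency preservation: the restricted closure of {F} across the fragments never reaches {B, D}, so F → B, D cannot be enforced without a join — not preserved.

lossy and not dependency-preserving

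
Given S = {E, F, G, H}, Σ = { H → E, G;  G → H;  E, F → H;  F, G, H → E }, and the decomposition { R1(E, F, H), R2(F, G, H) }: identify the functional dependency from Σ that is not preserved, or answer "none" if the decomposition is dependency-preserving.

none

H → E, G: restricted closure across fragments reaches E, G.
G → H lies within R2.
E, F → H lies within R1.
F, G, H → E: restricted closure across fragments reaches E.
Every dependency is enforceable on the fragments, so the decomposition is dependency-preserving.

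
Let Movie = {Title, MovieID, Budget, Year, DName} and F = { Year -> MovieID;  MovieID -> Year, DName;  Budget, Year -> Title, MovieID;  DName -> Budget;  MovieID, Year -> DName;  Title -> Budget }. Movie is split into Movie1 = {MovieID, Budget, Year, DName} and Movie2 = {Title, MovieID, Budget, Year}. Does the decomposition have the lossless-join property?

Yes

Common attributes: Movie1 ∩ Movie2 = {MovieID, Budget, Year}.
Closure of {MovieID, Budget, Year}: MovieID → Year, DName applies, adding DName; Budget, Year → Title, MovieID applies, adding Title. So (MovieID, Budget, Year)⁺ = {Title, MovieID, Budget, Year, DName}.
This closure contains every attribute of Movie1, so Movie1 ∩ Movie2 → Movie1. The join is lossless.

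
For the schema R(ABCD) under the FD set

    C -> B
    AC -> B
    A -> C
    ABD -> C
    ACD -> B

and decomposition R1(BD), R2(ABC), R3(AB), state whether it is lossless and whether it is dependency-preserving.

Lossless test (chase): Rows 2 and 3 agree on A; apply A→C and equate their C entries. No row becomes fully distinguished — the join is lossy.
Dependency preservation: ABD → C; ACD → B are not contained in any single fragment, but the restricted closure of each left-hand side across the fragments still reaches the right-hand side; the remaining FDs each lie inside some fragment. All dependencies are preserved.

lossy but dependency-preserving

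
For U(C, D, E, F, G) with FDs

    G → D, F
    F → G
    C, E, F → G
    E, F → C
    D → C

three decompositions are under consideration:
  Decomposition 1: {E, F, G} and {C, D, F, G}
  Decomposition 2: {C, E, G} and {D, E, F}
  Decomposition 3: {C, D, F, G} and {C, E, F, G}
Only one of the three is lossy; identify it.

Decomposition 2

Decomposition 1: common = {F, G}, closure = {C, D, F, G} → lossless.
Decomposition 2: common = {E}, closure = {E} → lossy.
Decomposition 3: common = {C, F, G}, closure = {C, D, F, G} → lossless.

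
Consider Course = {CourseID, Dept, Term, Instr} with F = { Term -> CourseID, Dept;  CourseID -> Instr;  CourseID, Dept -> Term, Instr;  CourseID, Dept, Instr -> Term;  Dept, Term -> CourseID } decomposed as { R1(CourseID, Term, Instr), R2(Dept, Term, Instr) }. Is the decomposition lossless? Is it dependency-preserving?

Lossless test: (Term, Instr)⁺ = {CourseID, Dept, Term, Instr}, which contains all of one fragment — lossless.
Dependency preservation: the restricted closure of {CourseID, Dept} across the fragments never reaches {Term, Instr}, so CourseID, Dept → Term, Instr cannot be enforced without a join — not preserved.

lossless but not dependency-preserving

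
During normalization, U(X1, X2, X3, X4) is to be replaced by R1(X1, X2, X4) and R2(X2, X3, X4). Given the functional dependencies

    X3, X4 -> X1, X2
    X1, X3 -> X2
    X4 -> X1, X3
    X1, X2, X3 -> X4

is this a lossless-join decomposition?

Yes

Common attributes: R1 ∩ R2 = {X2, X4}.
Closure of {X2, X4}: X4 → X1, X3 applies, adding X1, X3. So (X2, X4)⁺ = {X1, X2, X3, X4}.
This closure contains every attribute of R1, so R1 ∩ R2 → R1. The join is lossless.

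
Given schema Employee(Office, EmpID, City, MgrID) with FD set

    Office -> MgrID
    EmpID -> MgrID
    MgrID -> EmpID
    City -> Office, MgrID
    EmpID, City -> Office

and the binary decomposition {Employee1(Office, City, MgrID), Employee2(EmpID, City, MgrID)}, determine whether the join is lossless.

Common attributes: Employee1 ∩ Employee2 = {City, MgrID}.
Closure of {City, MgrID}: MgrID → EmpID applies, adding EmpID; City → Office, MgrID applies, adding Office. So (City, MgrID)⁺ = {Office, EmpID, City, MgrID}.
This closure contains every attribute of Employee1, so Employee1 ∩ Employee2 → Employee1. The join is lossless.

Yes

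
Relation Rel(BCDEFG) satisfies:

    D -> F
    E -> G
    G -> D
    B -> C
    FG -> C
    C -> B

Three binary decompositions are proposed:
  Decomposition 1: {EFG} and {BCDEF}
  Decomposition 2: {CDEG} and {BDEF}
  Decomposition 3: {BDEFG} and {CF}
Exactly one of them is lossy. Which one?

Decomposition 1: common = {EF}, closure = {BCDEFG} → lossless.
Decomposition 2: common = {DE}, closure = {BCDEFG} → lossless.
Decomposition 3: common = {F}, closure = {F} → lossy.

Decomposition 3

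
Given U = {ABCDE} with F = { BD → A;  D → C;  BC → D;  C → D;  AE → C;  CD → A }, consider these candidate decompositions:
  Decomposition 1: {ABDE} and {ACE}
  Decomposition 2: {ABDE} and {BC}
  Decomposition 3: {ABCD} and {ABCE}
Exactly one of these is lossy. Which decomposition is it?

Decomposition 1: common = {AE}, closure = {ACDE} → lossless.
Decomposition 2: common = {B}, closure = {B} → lossy.
Decomposition 3: common = {ABC}, closure = {ABCD} → lossless.

Decomposition 2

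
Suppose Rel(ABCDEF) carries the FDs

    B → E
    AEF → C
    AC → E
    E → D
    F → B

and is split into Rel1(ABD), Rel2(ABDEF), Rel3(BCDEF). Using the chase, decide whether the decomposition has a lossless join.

No

Chase test. Columns are ABCDEF; row i has aⱼ where attribute j ∈ Reli, else bᵢⱼ.
Initial tableau (one row per fragment):
  row 1: a1 a2 b13 a4 b15 b16
  row 2: a1 a2 b23 a4 a5 a6
  row 3: b31 a2 a3 a4 a5 a6
Rows 1 and 2 agree on B; apply B→E and equate their E entries.
No row becomes fully distinguished — the join is lossy.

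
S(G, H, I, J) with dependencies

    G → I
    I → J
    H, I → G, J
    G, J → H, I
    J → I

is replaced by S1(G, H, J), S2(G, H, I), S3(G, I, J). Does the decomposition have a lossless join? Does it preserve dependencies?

Lossless test (chase): Rows 1 and 2 agree on G; apply G→I and equate their I entries. Rows 1 and 2 agree on I; apply I→J and equate their J entries. Rows 1 and 3 agree on G, J; apply G, J→H, I and equate their H, I entries. Row 1 is now all distinguished symbols — the join is lossless.
Dependency preservation: H, I → G, J; G, J → H, I are not contained in any single fragment, but the restricted closure of each left-hand side across the fragments still reaches the right-hand side; the remaining FDs each lie inside some fragment. All dependencies are preserved.

lossless and dependency-preserving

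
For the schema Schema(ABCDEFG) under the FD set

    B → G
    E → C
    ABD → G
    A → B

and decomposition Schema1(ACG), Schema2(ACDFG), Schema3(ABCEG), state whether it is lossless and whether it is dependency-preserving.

Lossless test (chase): Rows 1 and 2 agree on A; apply A→B and equate their B entries. Rows 1 and 3 agree on A; apply A→B and equate their B entries. No row becomes fully distinguished — the join is lossy.
Dependency preservation: ABD → G is not contained in any single fragment, but the restricted closure of its left-hand side across the fragments still reaches the right-hand side; the remaining FDs each lie inside some fragment. All dependencies are preserved.

lossy but dependency-preserving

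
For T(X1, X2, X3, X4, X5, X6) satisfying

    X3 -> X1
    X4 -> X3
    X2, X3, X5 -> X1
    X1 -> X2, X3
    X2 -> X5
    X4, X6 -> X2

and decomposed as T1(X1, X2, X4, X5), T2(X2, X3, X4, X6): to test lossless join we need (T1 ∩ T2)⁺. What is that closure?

X1, X2, X3, X4, X5

T1 ∩ T2 = {X2, X4}.
X4 → X3 applies, adding X3
X2 → X5 applies, adding X5
X3 → X1 applies, adding X1
Closure: {X1, X2, X3, X4, X5}.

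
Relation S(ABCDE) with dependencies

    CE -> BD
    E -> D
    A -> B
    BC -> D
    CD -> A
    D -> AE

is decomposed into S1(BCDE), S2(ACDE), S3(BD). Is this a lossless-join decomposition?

Yes

Chase test. Columns are ABCDE; row i has aⱼ where attribute j ∈ Si, else bᵢⱼ.
Initial tableau (one row per fragment):
  row 1: b11 a2 a3 a4 a5
  row 2: a1 b22 a3 a4 a5
  row 3: b31 a2 b33 a4 b35
Rows 1 and 2 agree on CE; apply CE→BD and equate their BD entries.
Rows 1 and 2 agree on CD; apply CD→A and equate their A entries.
Rows 1 and 3 agree on D; apply D→AE and equate their AE entries.
Row 1 is now all distinguished symbols — the join is lossless.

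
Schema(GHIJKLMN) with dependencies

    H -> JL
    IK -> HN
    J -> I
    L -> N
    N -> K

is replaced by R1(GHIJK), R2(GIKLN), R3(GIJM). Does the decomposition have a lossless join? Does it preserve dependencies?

lossy but dependency-preserving

Lossless test (chase): Rows 1 and 2 agree on IK; apply IK→HN and equate their HN entries. Rows 1 and 2 agree on H; apply H→JL and equate their JL entries. No row becomes fully distinguished — the join is lossy.
Dependency preservation: H → JL; IK → HN are not contained in any single fragment, but the restricted closure of each left-hand side across the fragments still reaches the right-hand side; the remaining FDs each lie inside some fragment. All dependencies are preserved.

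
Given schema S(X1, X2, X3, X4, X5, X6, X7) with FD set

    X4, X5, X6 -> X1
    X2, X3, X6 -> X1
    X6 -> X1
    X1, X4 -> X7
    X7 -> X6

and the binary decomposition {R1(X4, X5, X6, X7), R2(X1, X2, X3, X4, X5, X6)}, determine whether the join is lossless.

Common attributes: R1 ∩ R2 = {X4, X5, X6}.
Closure of {X4, X5, X6}: X4, X5, X6 → X1 applies, adding X1; X1, X4 → X7 applies, adding X7. So (X4, X5, X6)⁺ = {X1, X4, X5, X6, X7}.
This closure contains every attribute of R1, so R1 ∩ R2 → R1. The join is lossless.

Yes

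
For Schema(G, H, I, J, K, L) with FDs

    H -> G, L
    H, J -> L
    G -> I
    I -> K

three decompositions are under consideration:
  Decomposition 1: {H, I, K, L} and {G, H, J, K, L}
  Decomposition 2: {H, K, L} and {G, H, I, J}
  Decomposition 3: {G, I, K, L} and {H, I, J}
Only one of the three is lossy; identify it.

Decomposition 3

Decomposition 1: common = {H, K, L}, closure = {G, H, I, K, L} → lossless.
Decomposition 2: common = {H}, closure = {G, H, I, K, L} → lossless.
Decomposition 3: common = {I}, closure = {I, K} → lossy.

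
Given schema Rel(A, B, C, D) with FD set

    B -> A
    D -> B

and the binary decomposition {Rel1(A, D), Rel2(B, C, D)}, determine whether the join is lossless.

Yes

Common attributes: Rel1 ∩ Rel2 = {D}.
Closure of {D}: D → B applies, adding B; B → A applies, adding A. So (D)⁺ = {A, B, D}.
This closure contains every attribute of Rel1, so Rel1 ∩ Rel2 → Rel1. The join is lossless.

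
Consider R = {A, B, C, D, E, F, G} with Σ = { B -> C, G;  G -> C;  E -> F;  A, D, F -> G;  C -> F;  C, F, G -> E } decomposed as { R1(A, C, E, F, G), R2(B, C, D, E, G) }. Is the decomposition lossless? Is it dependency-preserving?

lossy and not dependency-preserving

Lossless test: (C, E, G)⁺ = {C, E, F, G}, which is a superkey of neither fragment — lossy.
Dependency preservation: the restricted closure of {A, D, F} across the fragments never reaches {G}, so A, D, F → G cannot be enforced without a join — not preserved.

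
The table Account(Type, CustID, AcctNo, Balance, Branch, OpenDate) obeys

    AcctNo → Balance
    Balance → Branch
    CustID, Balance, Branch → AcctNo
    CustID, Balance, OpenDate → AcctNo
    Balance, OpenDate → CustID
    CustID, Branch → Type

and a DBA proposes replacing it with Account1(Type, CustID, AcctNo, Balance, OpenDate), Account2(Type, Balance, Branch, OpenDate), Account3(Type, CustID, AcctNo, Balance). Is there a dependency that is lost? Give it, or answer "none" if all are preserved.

CustID, Branch → Type

Check CustID, Branch → Type: no single fragment contains all of {Type, CustID, Branch}, and the restricted closure of {CustID, Branch} across the fragments never reaches {Type}.
AcctNo → Balance is preserved.
Balance → Branch is preserved.
CustID, Balance, Branch → AcctNo is preserved.
CustID, Balance, OpenDate → AcctNo is preserved.
Balance, OpenDate → CustID is preserved.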